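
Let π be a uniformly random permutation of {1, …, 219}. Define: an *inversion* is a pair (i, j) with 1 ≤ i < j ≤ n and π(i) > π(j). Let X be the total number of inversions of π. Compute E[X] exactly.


Write X = Σ X_I over the C(219, 2) = 23871 pairs i < j, with X_I the indicator of one inversion.
There are 23871 indicators.
For each fixed pair i < j, the values π(i) and π(j) are two distinct elements of {1, …, 219} in uniformly random order; by symmetry P[π(i) > π(j)] = 1/2.
By linearity: E[X] = 23871 · (1/2) = C(219, 2) · (1/2) = 23871/2 = 23871/2 ≈ 11935.5000.

E[X] = 23871/2 = 11935.5000.


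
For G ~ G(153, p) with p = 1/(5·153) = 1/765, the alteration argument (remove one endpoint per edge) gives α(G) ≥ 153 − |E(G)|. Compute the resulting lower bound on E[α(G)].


E[|E(G)|] = C(153, 2)·p = 11628 · (1/765) = 76/5.
E[α(G)] ≥ n − E[|E(G)|] = 153 − 76/5 = 689/5.
Numerically: ≈ 137.800.
(This is only a lower bound; the true E[α(G)] may be larger.)

E[α(G)] ≥ 689/5 ≈ 137.800.


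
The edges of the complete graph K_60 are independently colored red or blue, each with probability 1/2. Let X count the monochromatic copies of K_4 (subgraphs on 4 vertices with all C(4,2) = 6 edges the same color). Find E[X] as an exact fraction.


Let X = Σ_S X_S over the C(60, 4) = 487635 subsets S of size 4, where X_S = 1 if the K_4 on S is monochromatic.
For a fixed S, the K_4 on S has C(4, 2) = 6 edges. P[all 6 edges red] = (1/2)^6, and likewise for blue, so P[monochromatic] = 2·(1/2)^6 = 2^{1 − 6} = 1/32.
By linearity: E[X] = C(60, 4) · 2^{1 − 6} = 487635 · 1/32 = 487635/32.
Numerically: E[X] ≈ 15238.593750.

E[X] = C(60,4)·2^(1−C(4,2)) = 487635/32 ≈ 15238.593750.


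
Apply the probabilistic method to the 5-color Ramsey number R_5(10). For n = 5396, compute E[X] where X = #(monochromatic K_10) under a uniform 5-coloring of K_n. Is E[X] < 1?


E[X] = C(5396, 10) · 5^{1 − 45} = 5719162629614115244962800316916 · 5^{−44} = 5719162629614115244962800316916/5684341886080801486968994140625.
As a reduced fraction: E[X] = 5719162629614115244962800316916/5684341886080801486968994140625 ≈ 1.00613.
Is E[X] < 1? NO.
Since E[X] ≥ 1, the first-moment bound is inconclusive at n = 5396; it does NOT by itself certify R_5(10) > 5396.

E[X] = 5719162629614115244962800316916/5684341886080801486968994140625 ≈ 1.00613; E[X] ≥ 1; first-moment method inconclusive here.


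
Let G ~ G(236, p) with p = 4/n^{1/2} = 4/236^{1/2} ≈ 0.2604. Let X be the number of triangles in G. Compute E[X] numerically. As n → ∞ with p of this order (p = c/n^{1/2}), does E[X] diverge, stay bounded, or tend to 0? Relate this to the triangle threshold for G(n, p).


Number of potential triangles: C(236, 3) = 2162940.
Each occurs with probability p³ ≈ (0.2604)³ ≈ 1.765273e-02.
By linearity: E[X] = C(236, 3)·p³ ≈ 2162940 · 1.765273e-02 ≈ 38181.8038.
Since α = 1/2 < 1, p = c/n^{1/2} ≫ 1/n is above the triangle threshold p ~ 1/n. Asymptotically E[X] ~ (c³/6)·n^{3(1−α)} = (4³/6)·n^{1.5} → ∞; triangles are abundant w.h.p.

E[X] ≈ 38181.8038; in regime p = Θ(1/n^{1/2}) E[X] diverges (above the triangle threshold p ~ 1/n).


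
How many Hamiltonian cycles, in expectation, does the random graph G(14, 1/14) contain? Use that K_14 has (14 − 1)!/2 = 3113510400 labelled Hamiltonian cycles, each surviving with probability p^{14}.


K_14 has (14 − 1)!/2 = 3113510400 labelled Hamiltonian cycles.
For each such Hamiltonian cycle H, let X_H = 1 if all 14 edges of H are present in G. Then P[X_H = 1] = p^{14} = (1/14)^{14} = 1/11112006825558016.
By linearity of expectation: E[X] = Σ_H E[X_H] = 3113510400 · p^{14} = 3113510400 · 1/11112006825558016 = 868725/3100448333024.
Numerically: E[X] ≈ 2.802e-07.

E[X] = 3113510400 · (1/14)^{14} = 868725/3100448333024 ≈ 2.802e-07.


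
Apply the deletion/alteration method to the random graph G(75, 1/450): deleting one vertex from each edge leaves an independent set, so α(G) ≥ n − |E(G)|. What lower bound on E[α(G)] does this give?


E[|E(G)|] = C(75, 2)·p = 2775 · (1/450) = 37/6.
E[α(G)] ≥ n − E[|E(G)|] = 75 − 37/6 = 413/6.
Numerically: ≈ 68.8333.
(This is only a lower bound; the true E[α(G)] may be larger.)

E[α(G)] ≥ 413/6 ≈ 68.8333.


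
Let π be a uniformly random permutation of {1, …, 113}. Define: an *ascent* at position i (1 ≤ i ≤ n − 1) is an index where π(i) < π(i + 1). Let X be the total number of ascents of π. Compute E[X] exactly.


Write X = Σ X_I over i = 1, …, 112, with X_I the indicator of one ascent.
There are 112 indicators.
For each fixed i, the pair (π(i), π(i+1)) is a uniformly random ordered pair of distinct values from {1, …, 113}; by symmetry P[π(i) < π(i+1)] = 1/2.
By linearity: E[X] = 112 · (1/2) = (113 − 1) · (1/2) = 56 ≈ 56.0000.

E[X] = 56 = 56.0000.


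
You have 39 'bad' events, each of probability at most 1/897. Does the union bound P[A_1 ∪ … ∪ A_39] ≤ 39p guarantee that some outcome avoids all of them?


Union bound: P[∪_{i=1}^{39} A_i] ≤ Σ_i P[A_i] ≤ 39·p = 39·(1/897) = 1/23.
Numerically: 1/23 ≈ 0.04348.
Is 1/23 < 1? YES.
Since P[∪ A_i] ≤ 1/23 < 1, the complement has P[∩ A_i^c] ≥ 1 − 1/23 = 22/23 > 0, so some outcome avoids every A_i.

39·p = 1/23 ≈ 0.04348; existence CERTIFIED by the union bound.


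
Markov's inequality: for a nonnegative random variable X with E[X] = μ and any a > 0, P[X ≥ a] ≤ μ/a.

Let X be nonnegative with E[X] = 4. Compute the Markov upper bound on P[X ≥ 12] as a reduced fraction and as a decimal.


μ = E[X] = 4, a = 12.
Markov: P[X ≥ 12] ≤ μ/a = (4)/12 = 1/3.
Numerically: ≈ 0.33333.
(Since a = 12 > μ = 4.00000, the bound 1/3 is < 1 and informative.)

P[X ≥ 12] ≤ 1/3 ≈ 0.33333.


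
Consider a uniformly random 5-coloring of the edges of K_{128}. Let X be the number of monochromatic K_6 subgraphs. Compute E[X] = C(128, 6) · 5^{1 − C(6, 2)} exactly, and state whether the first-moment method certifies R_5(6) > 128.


E[X] = C(128, 6) · 5^{1 − 15} = 5423611200 · 5^{−14} = 5423611200/6103515625.
As a reduced fraction: E[X] = 216944448/244140625 ≈ 0.8886045.
Is E[X] < 1? YES.
Since E[X] < 1, there exists a 5-coloring of K_{128} with no monochromatic K_6; hence R_5(6) > 128.

E[X] = 216944448/244140625 ≈ 0.8886045; E[X] < 1, so R_5(6) > 128.


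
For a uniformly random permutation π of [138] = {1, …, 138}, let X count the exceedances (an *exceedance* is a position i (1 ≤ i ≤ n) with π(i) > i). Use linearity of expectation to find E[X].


Write X = Σ_{i=1}^{138} X_i, where X_i = 1_{π(i) > i}.
For each fixed i, π(i) is uniform over {1, …, 138} (marginal of a uniform permutation), so P[π(i) > i] = (n − i)/n. Summing: Σ_{i=1}^{138} (n − i)/n = (0 + 1 + … + 137)/138 = 138(138 − 1)/(2·138) = (138 − 1)/2.
Hence E[X] = Σ_{i=1}^{138} (138 − i)/138 = 137/2 ≈ 68.5000.

E[X] = 137/2 = 68.5000.


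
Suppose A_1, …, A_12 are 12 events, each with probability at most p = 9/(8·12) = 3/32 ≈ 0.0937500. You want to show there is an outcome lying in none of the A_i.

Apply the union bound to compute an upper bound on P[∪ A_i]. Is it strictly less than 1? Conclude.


Union bound: P[∪_{i=1}^{12} A_i] ≤ Σ_i P[A_i] ≤ 12·p = 12·(3/32) = 9/8.
Numerically: 9/8 ≈ 1.1250000.
Is 9/8 < 1? NO.
Since the bound 9/8 is ≥ 1, the union bound is uninformative here; it does NOT by itself certify existence.

12·p = 9/8 ≈ 1.1250000; existence NOT certified by the union bound.


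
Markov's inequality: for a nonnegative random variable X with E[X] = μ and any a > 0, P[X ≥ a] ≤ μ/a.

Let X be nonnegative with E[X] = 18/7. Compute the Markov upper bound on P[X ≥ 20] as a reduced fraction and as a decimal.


μ = E[X] = 18/7, a = 20.
Markov: P[X ≥ 20] ≤ μ/a = (18/7)/20 = 9/70.
Numerically: ≈ 0.12857.
(Since a = 20 > μ = 2.57143, the bound 9/70 is < 1 and informative.)

P[X ≥ 20] ≤ 9/70 ≈ 0.12857.


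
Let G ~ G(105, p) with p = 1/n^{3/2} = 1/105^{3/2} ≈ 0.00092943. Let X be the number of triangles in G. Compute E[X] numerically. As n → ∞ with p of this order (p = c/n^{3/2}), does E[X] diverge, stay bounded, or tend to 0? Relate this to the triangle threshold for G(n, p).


Number of potential triangles: C(105, 3) = 187460.
Each occurs with probability p³ ≈ (0.00092943)³ ≈ 8.0287541e-10.
By linearity: E[X] = C(105, 3)·p³ ≈ 187460 · 8.0287541e-10 ≈ 0.00015.
Since α = 3/2 > 1, p = c/n^{3/2} = o(1/n) is below the triangle threshold p ~ 1/n. Asymptotically E[X] ~ (c³/6)·n^{3(1−α)} = (1³/6)·n^{-1.5} → 0, so by Markov's inequality G has no triangles w.h.p.

E[X] ≈ 0.00015; in regime p = Θ(1/n^{3/2}) E[X] tends to 0 (below the triangle threshold p ~ 1/n).


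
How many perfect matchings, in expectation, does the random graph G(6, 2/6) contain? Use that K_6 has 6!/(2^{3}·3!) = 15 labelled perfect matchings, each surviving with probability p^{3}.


K_6 has 6!/(2^{3}·3!) = 15 labelled perfect matchings.
For each such perfect matching H, let X_H = 1 if all 3 edges of H are present in G. Then P[X_H = 1] = p^{3} = (1/3)^{3} = 1/27.
By linearity: E[X] = Σ_H E[X_H] = 15 · p^{3} = 15 · 1/27 = 5/9.
Numerically: E[X] ≈ 0.5556.

E[X] = 15 · (1/3)^{3} = 5/9 ≈ 0.5556.


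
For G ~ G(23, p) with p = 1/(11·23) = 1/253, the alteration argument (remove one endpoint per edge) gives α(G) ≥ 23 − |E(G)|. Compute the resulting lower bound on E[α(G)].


E[|E(G)|] = C(23, 2)·p = 253 · (1/253) = 1.
E[α(G)] ≥ n − E[|E(G)|] = 23 − 1 = 22.
Numerically: ≈ 22.0000.
(This is only a lower bound; the true E[α(G)] may be larger.)

E[α(G)] ≥ 22 ≈ 22.0000.


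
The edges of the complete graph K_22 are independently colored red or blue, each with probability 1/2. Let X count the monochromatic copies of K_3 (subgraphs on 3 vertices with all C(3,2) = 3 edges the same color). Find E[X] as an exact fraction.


Let X = Σ_S X_S over the C(22, 3) = 1540 subsets S of size 3, where X_S = 1 if the K_3 on S is monochromatic.
For a fixed S, the K_3 on S has C(3, 2) = 3 edges. P[all 3 edges red] = (1/2)^3, and likewise for blue, so P[monochromatic] = 2·(1/2)^3 = 2^{1 − 3} = 1/4.
By linearity of expectation: E[X] = C(22, 3) · 2^{1 − 3} = 1540 · 1/4 = 385.
Numerically: E[X] ≈ 385.0000.

E[X] = C(22,3)·2^(1−C(3,2)) = 385 ≈ 385.0000.


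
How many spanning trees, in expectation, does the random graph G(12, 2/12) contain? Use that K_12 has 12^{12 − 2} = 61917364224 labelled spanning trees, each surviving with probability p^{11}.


K_12 has 12^{12 − 2} = 61917364224 labelled spanning trees.
For each such spanning tree H, let X_H = 1 if all 11 edges of H are present in G. Then P[X_H = 1] = p^{11} = (1/6)^{11} = 1/362797056.
Summing the indicators: E[X] = Σ_H E[X_H] = 61917364224 · p^{11} = 61917364224 · 1/362797056 = 512/3.
Numerically: E[X] ≈ 170.667.

E[X] = 61917364224 · (1/6)^{11} = 512/3 ≈ 170.667.


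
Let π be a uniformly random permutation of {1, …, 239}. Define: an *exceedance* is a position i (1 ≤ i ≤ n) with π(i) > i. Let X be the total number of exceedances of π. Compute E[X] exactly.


Write X = Σ_{i=1}^{239} X_i, where X_i = 1_{π(i) > i}.
For each fixed i, π(i) is uniform over {1, …, 239} (marginal of a uniform permutation), so P[π(i) > i] = (n − i)/n. Summing: Σ_{i=1}^{239} (n − i)/n = (0 + 1 + … + 238)/239 = 239(239 − 1)/(2·239) = (239 − 1)/2.
Hence E[X] = Σ_{i=1}^{239} (239 − i)/239 = 119 ≈ 119.000.

E[X] = 119 = 119.000.


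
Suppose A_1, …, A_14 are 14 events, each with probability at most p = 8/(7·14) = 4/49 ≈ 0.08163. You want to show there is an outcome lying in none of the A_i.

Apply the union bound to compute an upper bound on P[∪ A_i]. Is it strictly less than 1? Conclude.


Union bound: P[∪_{i=1}^{14} A_i] ≤ Σ_i P[A_i] ≤ 14·p = 14·(4/49) = 8/7.
Numerically: 8/7 ≈ 1.14286.
Is 8/7 < 1? NO.
Since the bound 8/7 is ≥ 1, the union bound is uninformative here; it does NOT by itself certify existence.

14·p = 8/7 ≈ 1.14286; existence NOT certified by the union bound.


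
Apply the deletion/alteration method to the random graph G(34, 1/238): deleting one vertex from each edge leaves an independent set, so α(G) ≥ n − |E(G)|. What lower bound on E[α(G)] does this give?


E[|E(G)|] = C(34, 2)·p = 561 · (1/238) = 33/14.
E[α(G)] ≥ n − E[|E(G)|] = 34 − 33/14 = 443/14.
Numerically: ≈ 31.64286.
(This is only a lower bound; the true E[α(G)] may be larger.)

E[α(G)] ≥ 443/14 ≈ 31.64286.


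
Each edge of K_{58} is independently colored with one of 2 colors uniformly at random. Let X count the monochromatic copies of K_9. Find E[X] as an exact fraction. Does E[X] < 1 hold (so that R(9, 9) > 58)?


E[X] = C(58, 9) · 2^{1 − 36} = 10648873950 · 2^{−35} = 10648873950/34359738368.
As a reduced fraction: E[X] = 5324436975/17179869184 ≈ 0.3099.
Is E[X] < 1? YES.
Since E[X] < 1, there exists a 2-coloring of K_{58} with no monochromatic K_9; hence R(9, 9) > 58.

E[X] = 5324436975/17179869184 ≈ 0.3099; E[X] < 1, so R(9, 9) > 58.


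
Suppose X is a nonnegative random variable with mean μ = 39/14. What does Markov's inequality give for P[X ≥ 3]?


μ = E[X] = 39/14, a = 3.
Markov: P[X ≥ 3] ≤ μ/a = (39/14)/3 = 13/14.
Numerically: ≈ 0.929.
(Since a = 3 > μ = 2.786, the bound 13/14 is < 1 and informative.)

P[X ≥ 3] ≤ 13/14 ≈ 0.929.


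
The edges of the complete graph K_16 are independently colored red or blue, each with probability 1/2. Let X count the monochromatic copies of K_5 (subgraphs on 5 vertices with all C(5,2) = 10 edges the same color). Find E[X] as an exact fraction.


Let X = Σ_S X_S over the C(16, 5) = 4368 subsets S of size 5, where X_S = 1 if the K_5 on S is monochromatic.
For a fixed S, the K_5 on S has C(5, 2) = 10 edges. P[all 10 edges red] = (1/2)^10, and likewise for blue, so P[monochromatic] = 2·(1/2)^10 = 2^{1 − 10} = 1/512.
Summing: E[X] = C(16, 5) · 2^{1 − 10} = 4368 · 1/512 = 273/32.
Numerically: E[X] ≈ 8.53125.

E[X] = C(16,5)·2^(1−C(5,2)) = 273/32 ≈ 8.53125.


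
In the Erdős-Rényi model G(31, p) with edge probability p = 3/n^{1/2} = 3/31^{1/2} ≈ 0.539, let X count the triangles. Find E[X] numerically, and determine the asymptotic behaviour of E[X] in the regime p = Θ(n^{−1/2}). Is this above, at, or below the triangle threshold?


Number of potential triangles: C(31, 3) = 4495.
Each occurs with probability p³ ≈ (0.539)³ ≈ 1.56430e-01.
By linearity: E[X] = C(31, 3)·p³ ≈ 4495 · 1.56430e-01 ≈ 703.155.
Since α = 1/2 < 1, p = c/n^{1/2} ≫ 1/n is above the triangle threshold p ~ 1/n. Asymptotically E[X] ~ (c³/6)·n^{3(1−α)} = (3³/6)·n^{1.5} → ∞; triangles are abundant w.h.p.

E[X] ≈ 703.155; in regime p = Θ(1/n^{1/2}) E[X] diverges (above the triangle threshold p ~ 1/n).


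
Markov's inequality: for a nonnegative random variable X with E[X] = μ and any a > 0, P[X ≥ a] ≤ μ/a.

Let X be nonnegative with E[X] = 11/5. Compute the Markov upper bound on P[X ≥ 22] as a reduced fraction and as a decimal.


μ = E[X] = 11/5, a = 22.
Markov: P[X ≥ 22] ≤ μ/a = (11/5)/22 = 1/10.
Numerically: ≈ 0.10000.
(Since a = 22 > μ = 2.20000, the bound 1/10 is < 1 and informative.)

P[X ≥ 22] ≤ 1/10 ≈ 0.10000.


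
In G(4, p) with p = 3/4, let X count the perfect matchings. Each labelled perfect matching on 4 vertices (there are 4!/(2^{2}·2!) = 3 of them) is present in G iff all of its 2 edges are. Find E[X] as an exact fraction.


K_4 has 4!/(2^{2}·2!) = 3 labelled perfect matchings.
For each such perfect matching H, let X_H = 1 if all 2 edges of H are present in G. Then P[X_H = 1] = p^{2} = (3/4)^{2} = 9/16.
Summing the indicators: E[X] = Σ_H E[X_H] = 3 · p^{2} = 3 · 9/16 = 27/16.
Numerically: E[X] ≈ 1.688.

E[X] = 3 · (3/4)^{2} = 27/16 ≈ 1.688.


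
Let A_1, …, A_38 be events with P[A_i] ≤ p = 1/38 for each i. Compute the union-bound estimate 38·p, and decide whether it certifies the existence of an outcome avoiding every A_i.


Union bound: P[∪_{i=1}^{38} A_i] ≤ Σ_i P[A_i] ≤ 38·p = 38·(1/38) = 1.
Numerically: 1 ≈ 1.00000.
Is 1 < 1? NO.
Since the bound 1 is ≥ 1, the union bound is uninformative here; it does NOT by itself certify existence.

38·p = 1 ≈ 1.00000; existence NOT certified by the union bound.


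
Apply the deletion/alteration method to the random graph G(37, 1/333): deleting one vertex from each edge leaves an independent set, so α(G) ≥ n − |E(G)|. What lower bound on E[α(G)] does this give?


E[|E(G)|] = C(37, 2)·p = 666 · (1/333) = 2.
E[α(G)] ≥ n − E[|E(G)|] = 37 − 2 = 35.
Numerically: ≈ 35.000000.
(This is only a lower bound; the true E[α(G)] may be larger.)

E[α(G)] ≥ 35 ≈ 35.000000.


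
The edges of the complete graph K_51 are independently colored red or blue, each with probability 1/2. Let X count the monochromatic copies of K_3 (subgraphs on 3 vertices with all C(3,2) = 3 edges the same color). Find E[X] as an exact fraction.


Let X = Σ_S X_S over the C(51, 3) = 20825 subsets S of size 3, where X_S = 1 if the K_3 on S is monochromatic.
For a fixed S, the K_3 on S has C(3, 2) = 3 edges. P[all 3 edges red] = (1/2)^3, and likewise for blue, so P[monochromatic] = 2·(1/2)^3 = 2^{1 − 3} = 1/4.
Summing: E[X] = C(51, 3) · 2^{1 − 3} = 20825 · 1/4 = 20825/4.
Numerically: E[X] ≈ 5206.25000.

E[X] = C(51,3)·2^(1−C(3,2)) = 20825/4 ≈ 5206.25000.


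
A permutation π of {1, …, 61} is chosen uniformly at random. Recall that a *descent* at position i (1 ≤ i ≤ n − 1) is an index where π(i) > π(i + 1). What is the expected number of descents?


Write X = Σ X_I over i = 1, …, 60, with X_I the indicator of one descent.
There are 60 indicators.
For each fixed i, the pair (π(i), π(i+1)) is a uniformly random ordered pair of distinct values from {1, …, 61}; by symmetry P[π(i) > π(i+1)] = 1/2.
By linearity: E[X] = 60 · (1/2) = (61 − 1) · (1/2) = 30 ≈ 30.0000.

E[X] = 30 = 30.0000.


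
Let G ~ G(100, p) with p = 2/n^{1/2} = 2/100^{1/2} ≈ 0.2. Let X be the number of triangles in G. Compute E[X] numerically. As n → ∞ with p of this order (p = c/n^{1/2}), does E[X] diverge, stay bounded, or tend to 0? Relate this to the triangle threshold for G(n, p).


Number of potential triangles: C(100, 3) = 161700.
Each occurs with probability p³ ≈ (0.2)³ ≈ 8.00000000e-03.
By linearity: E[X] = C(100, 3)·p³ ≈ 161700 · 8.00000000e-03 ≈ 1293.600000.
Since α = 1/2 < 1, p = c/n^{1/2} ≫ 1/n is above the triangle threshold p ~ 1/n. Asymptotically E[X] ~ (c³/6)·n^{3(1−α)} = (2³/6)·n^{1.5} → ∞; triangles are abundant w.h.p.

E[X] ≈ 1293.600000; in regime p = Θ(1/n^{1/2}) E[X] diverges (above the triangle threshold p ~ 1/n).


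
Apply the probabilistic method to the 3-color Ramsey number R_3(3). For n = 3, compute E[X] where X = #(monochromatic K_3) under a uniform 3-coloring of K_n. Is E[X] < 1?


E[X] = C(3, 3) · 3^{1 − 3} = 1 · 3^{−2} = 1/9.
As a reduced fraction: E[X] = 1/9 ≈ 0.111111.
Is E[X] < 1? YES.
Since E[X] < 1, there exists a 3-coloring of K_{3} with no monochromatic K_3; hence R_3(3) > 3.

E[X] = 1/9 ≈ 0.111111; E[X] < 1, so R_3(3) > 3.


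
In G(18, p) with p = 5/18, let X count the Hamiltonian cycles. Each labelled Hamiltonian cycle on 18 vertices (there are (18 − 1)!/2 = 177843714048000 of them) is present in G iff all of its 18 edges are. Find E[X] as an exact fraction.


K_18 has (18 − 1)!/2 = 177843714048000 labelled Hamiltonian cycles.
For each such Hamiltonian cycle H, let X_H = 1 if all 18 edges of H are present in G. Then P[X_H = 1] = p^{18} = (5/18)^{18} = 3814697265625/39346408075296537575424.
Summing the indicators: E[X] = Σ_H E[X_H] = 177843714048000 · p^{18} = 177843714048000 · 3814697265625/39346408075296537575424 = 56800365447998046875/3294258113514384.
Numerically: E[X] ≈ 1.72e+04.

E[X] = 177843714048000 · (5/18)^{18} = 56800365447998046875/3294258113514384 ≈ 1.72e+04.


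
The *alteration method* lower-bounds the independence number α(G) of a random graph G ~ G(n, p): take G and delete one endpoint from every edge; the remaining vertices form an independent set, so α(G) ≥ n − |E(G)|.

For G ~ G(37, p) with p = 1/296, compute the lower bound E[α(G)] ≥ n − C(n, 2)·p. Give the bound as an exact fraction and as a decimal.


E[|E(G)|] = C(37, 2)·p = 666 · (1/296) = 9/4.
E[α(G)] ≥ n − E[|E(G)|] = 37 − 9/4 = 139/4.
Numerically: ≈ 34.750000.
(This is only a lower bound; the true E[α(G)] may be larger.)

E[α(G)] ≥ 139/4 ≈ 34.750000.


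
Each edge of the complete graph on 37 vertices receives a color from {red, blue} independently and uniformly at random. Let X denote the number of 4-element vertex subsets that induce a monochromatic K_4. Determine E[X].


Let X = Σ_S X_S over the C(37, 4) = 66045 subsets S of size 4, where X_S = 1 if the K_4 on S is monochromatic.
For a fixed S, the K_4 on S has C(4, 2) = 6 edges. P[all 6 edges red] = (1/2)^6, and likewise for blue, so P[monochromatic] = 2·(1/2)^6 = 2^{1 − 6} = 1/32.
By linearity: E[X] = C(37, 4) · 2^{1 − 6} = 66045 · 1/32 = 66045/32.
Numerically: E[X] ≈ 2063.906250.

E[X] = C(37,4)·2^(1−C(4,2)) = 66045/32 ≈ 2063.906250.


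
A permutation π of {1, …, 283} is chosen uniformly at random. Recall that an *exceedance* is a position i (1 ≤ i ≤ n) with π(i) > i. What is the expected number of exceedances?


Write X = Σ_{i=1}^{283} X_i, where X_i = 1_{π(i) > i}.
For each fixed i, π(i) is uniform over {1, …, 283} (marginal of a uniform permutation), so P[π(i) > i] = (n − i)/n. Summing: Σ_{i=1}^{283} (n − i)/n = (0 + 1 + … + 282)/283 = 283(283 − 1)/(2·283) = (283 − 1)/2.
Hence E[X] = Σ_{i=1}^{283} (283 − i)/283 = 141 ≈ 141.00000.

E[X] = 141 = 141.00000.


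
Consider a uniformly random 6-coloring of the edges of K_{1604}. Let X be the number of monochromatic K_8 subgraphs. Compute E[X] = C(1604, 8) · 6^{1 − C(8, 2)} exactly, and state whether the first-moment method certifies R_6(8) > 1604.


E[X] = C(1604, 8) · 6^{1 − 28} = 1067877273673000226280 · 6^{−27} = 1067877273673000226280/1023490369077469249536.
As a reduced fraction: E[X] = 44494886403041676095/42645432044894552064 ≈ 1.043368.
Is E[X] < 1? NO.
Since E[X] ≥ 1, the first-moment bound is inconclusive at n = 1604; it does NOT by itself certify R_6(8) > 1604.

E[X] = 44494886403041676095/42645432044894552064 ≈ 1.043368; E[X] ≥ 1; first-moment method inconclusive here.


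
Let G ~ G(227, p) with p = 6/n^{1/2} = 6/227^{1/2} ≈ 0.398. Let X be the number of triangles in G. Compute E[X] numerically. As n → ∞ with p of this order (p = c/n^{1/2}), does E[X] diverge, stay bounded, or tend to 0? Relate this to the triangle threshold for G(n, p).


Number of potential triangles: C(227, 3) = 1923825.
Each occurs with probability p³ ≈ (0.398)³ ≈ 6.31561e-02.
By linearity: E[X] = C(227, 3)·p³ ≈ 1923825 · 6.31561e-02 ≈ 121501.189.
Since α = 1/2 < 1, p = c/n^{1/2} ≫ 1/n is above the triangle threshold p ~ 1/n. Asymptotically E[X] ~ (c³/6)·n^{3(1−α)} = (6³/6)·n^{1.5} → ∞; triangles are abundant w.h.p.

E[X] ≈ 121501.189; in regime p = Θ(1/n^{1/2}) E[X] diverges (above the triangle threshold p ~ 1/n).


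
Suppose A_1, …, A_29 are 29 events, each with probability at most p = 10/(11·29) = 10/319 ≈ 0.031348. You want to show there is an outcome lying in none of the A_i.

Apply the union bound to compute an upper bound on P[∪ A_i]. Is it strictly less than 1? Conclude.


Union bound: P[∪_{i=1}^{29} A_i] ≤ Σ_i P[A_i] ≤ 29·p = 29·(10/319) = 10/11.
Numerically: 10/11 ≈ 0.909091.
Is 10/11 < 1? YES.
Since P[∪ A_i] ≤ 10/11 < 1, the complement has P[∩ A_i^c] ≥ 1 − 10/11 = 1/11 > 0, so some outcome avoids every A_i.

29·p = 10/11 ≈ 0.909091; existence CERTIFIED by the union bound.


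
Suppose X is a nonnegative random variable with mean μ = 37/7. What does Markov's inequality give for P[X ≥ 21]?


μ = E[X] = 37/7, a = 21.
Markov: P[X ≥ 21] ≤ μ/a = (37/7)/21 = 37/147.
Numerically: ≈ 0.251701.
(Since a = 21 > μ = 5.285714, the bound 37/147 is < 1 and informative.)

P[X ≥ 21] ≤ 37/147 ≈ 0.251701.


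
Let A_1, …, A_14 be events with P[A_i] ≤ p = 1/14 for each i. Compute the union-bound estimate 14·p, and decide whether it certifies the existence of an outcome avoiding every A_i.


Union bound: P[∪_{i=1}^{14} A_i] ≤ Σ_i P[A_i] ≤ 14·p = 14·(1/14) = 1.
Numerically: 1 ≈ 1.00000.
Is 1 < 1? NO.
Since the bound 1 is ≥ 1, the union bound is uninformative here; it does NOT by itself certify existence.

14·p = 1 ≈ 1.00000; existence NOT certified by the union bound.


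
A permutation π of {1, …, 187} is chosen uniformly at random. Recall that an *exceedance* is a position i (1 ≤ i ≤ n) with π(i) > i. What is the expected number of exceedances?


Write X = Σ_{i=1}^{187} X_i, where X_i = 1_{π(i) > i}.
For each fixed i, π(i) is uniform over {1, …, 187} (marginal of a uniform permutation), so P[π(i) > i] = (n − i)/n. Summing: Σ_{i=1}^{187} (n − i)/n = (0 + 1 + … + 186)/187 = 187(187 − 1)/(2·187) = (187 − 1)/2.
Hence E[X] = Σ_{i=1}^{187} (187 − i)/187 = 93 ≈ 93.00000.

E[X] = 93 = 93.00000.


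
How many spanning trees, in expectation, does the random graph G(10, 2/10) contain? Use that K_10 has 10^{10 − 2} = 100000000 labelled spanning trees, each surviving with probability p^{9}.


K_10 has 10^{10 − 2} = 100000000 labelled spanning trees.
For each such spanning tree H, let X_H = 1 if all 9 edges of H are present in G. Then P[X_H = 1] = p^{9} = (1/5)^{9} = 1/1953125.
By linearity: E[X] = Σ_H E[X_H] = 100000000 · p^{9} = 100000000 · 1/1953125 = 256/5.
Numerically: E[X] ≈ 51.2.

E[X] = 100000000 · (1/5)^{9} = 256/5 ≈ 51.2.


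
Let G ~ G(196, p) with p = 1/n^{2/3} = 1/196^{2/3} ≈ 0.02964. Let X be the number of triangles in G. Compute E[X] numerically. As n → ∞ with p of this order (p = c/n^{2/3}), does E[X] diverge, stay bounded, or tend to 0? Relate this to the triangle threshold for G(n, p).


Number of potential triangles: C(196, 3) = 1235780.
Each occurs with probability p³ ≈ (0.02964)³ ≈ 2.603082e-05.
By linearity: E[X] = C(196, 3)·p³ ≈ 1235780 · 2.603082e-05 ≈ 32.1684.
Since α = 2/3 < 1, p = c/n^{2/3} ≫ 1/n is above the triangle threshold p ~ 1/n. Asymptotically E[X] ~ (c³/6)·n^{3(1−α)} = (1³/6)·n^{1} → ∞; triangles are abundant w.h.p.

E[X] ≈ 32.1684; in regime p = Θ(1/n^{2/3}) E[X] diverges (above the triangle threshold p ~ 1/n).


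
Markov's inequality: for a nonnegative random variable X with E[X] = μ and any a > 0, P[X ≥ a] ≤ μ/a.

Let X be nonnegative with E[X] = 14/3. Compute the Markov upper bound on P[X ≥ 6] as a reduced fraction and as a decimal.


μ = E[X] = 14/3, a = 6.
Markov: P[X ≥ 6] ≤ μ/a = (14/3)/6 = 7/9.
Numerically: ≈ 0.77778.
(Since a = 6 > μ = 4.66667, the bound 7/9 is < 1 and informative.)

P[X ≥ 6] ≤ 7/9 ≈ 0.77778.


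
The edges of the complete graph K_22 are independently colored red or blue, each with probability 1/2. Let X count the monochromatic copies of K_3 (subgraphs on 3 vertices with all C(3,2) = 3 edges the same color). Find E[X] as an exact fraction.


Let X = Σ_S X_S over the C(22, 3) = 1540 subsets S of size 3, where X_S = 1 if the K_3 on S is monochromatic.
For a fixed S, the K_3 on S has C(3, 2) = 3 edges. P[all 3 edges red] = (1/2)^3, and likewise for blue, so P[monochromatic] = 2·(1/2)^3 = 2^{1 − 3} = 1/4.
By linearity: E[X] = C(22, 3) · 2^{1 − 3} = 1540 · 1/4 = 385.
Numerically: E[X] ≈ 385.0000.

E[X] = C(22,3)·2^(1−C(3,2)) = 385 ≈ 385.0000.


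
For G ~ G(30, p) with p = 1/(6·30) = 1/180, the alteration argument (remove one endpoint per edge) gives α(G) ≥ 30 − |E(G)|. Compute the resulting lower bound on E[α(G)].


E[|E(G)|] = C(30, 2)·p = 435 · (1/180) = 29/12.
E[α(G)] ≥ n − E[|E(G)|] = 30 − 29/12 = 331/12.
Numerically: ≈ 27.5833.
(This is only a lower bound; the true E[α(G)] may be larger.)

E[α(G)] ≥ 331/12 ≈ 27.5833.


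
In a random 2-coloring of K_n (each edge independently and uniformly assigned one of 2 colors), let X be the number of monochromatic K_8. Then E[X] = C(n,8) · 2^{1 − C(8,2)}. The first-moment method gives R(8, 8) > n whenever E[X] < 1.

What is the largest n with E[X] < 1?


We need C(n, 8) · 2^{1 − 28} < 1, i.e. C(n, 8) < 2^{28 − 1} = 134217728.
Check values of n near the boundary:
  n = 36: C(36, 8) = 30260340; 30260340 < 134217728? YES
  n = 37: C(37, 8) = 38608020; 38608020 < 134217728? YES
  n = 38: C(38, 8) = 48903492; 48903492 < 134217728? YES
  n = 39: C(39, 8) = 61523748; 61523748 < 134217728? YES
  n = 40: C(40, 8) = 76904685; 76904685 < 134217728? YES
  n = 41: C(41, 8) = 95548245; 95548245 < 134217728? YES
  n = 42: C(42, 8) = 118030185; 118030185 < 134217728? YES
  n = 43: C(43, 8) = 145008513; 145008513 < 134217728? NO
  n = 44: C(44, 8) = 177232627; 177232627 < 134217728? NO
The largest n with C(n, 8) < 134217728 is n = 42 (where E[X] = 118030185/134217728 ≈ 0.879). Hence R(8, 8) > 42, i.e. R(8, 8) ≥ 43.

Largest n = 42; hence R(8, 8) > 42.


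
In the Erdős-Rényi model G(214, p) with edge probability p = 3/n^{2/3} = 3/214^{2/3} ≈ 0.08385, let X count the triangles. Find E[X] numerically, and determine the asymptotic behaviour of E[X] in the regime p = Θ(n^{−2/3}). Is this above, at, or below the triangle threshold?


Number of potential triangles: C(214, 3) = 1610564.
Each occurs with probability p³ ≈ (0.08385)³ ≈ 5.895711e-04.
By linearity: E[X] = C(214, 3)·p³ ≈ 1610564 · 5.895711e-04 ≈ 949.5421.
Since α = 2/3 < 1, p = c/n^{2/3} ≫ 1/n is above the triangle threshold p ~ 1/n. Asymptotically E[X] ~ (c³/6)·n^{3(1−α)} = (3³/6)·n^{1} → ∞; triangles are abundant w.h.p.

E[X] ≈ 949.5421; in regime p = Θ(1/n^{2/3}) E[X] diverges (above the triangle threshold p ~ 1/n).


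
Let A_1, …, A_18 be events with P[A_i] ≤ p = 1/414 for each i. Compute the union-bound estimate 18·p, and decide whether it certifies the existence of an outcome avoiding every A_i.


Union bound: P[∪_{i=1}^{18} A_i] ≤ Σ_i P[A_i] ≤ 18·p = 18·(1/414) = 1/23.
Numerically: 1/23 ≈ 0.04348.
Is 1/23 < 1? YES.
Since P[∪ A_i] ≤ 1/23 < 1, the complement has P[∩ A_i^c] ≥ 1 − 1/23 = 22/23 > 0, so some outcome avoids every A_i.

18·p = 1/23 ≈ 0.04348; existence CERTIFIED by the union bound.


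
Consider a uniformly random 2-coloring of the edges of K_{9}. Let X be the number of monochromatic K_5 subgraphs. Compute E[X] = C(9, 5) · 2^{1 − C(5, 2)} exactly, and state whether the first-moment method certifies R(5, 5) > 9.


E[X] = C(9, 5) · 2^{1 − 10} = 126 · 2^{−9} = 126/512.
As a reduced fraction: E[X] = 63/256 ≈ 0.2461.
Is E[X] < 1? YES.
Since E[X] < 1, there exists a 2-coloring of K_{9} with no monochromatic K_5; hence R(5, 5) > 9.

E[X] = 63/256 ≈ 0.2461; E[X] < 1, so R(5, 5) > 9.


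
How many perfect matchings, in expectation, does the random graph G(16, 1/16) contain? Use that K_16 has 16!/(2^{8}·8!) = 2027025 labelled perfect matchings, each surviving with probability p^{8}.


K_16 has 16!/(2^{8}·8!) = 2027025 labelled perfect matchings.
For each such perfect matching H, let X_H = 1 if all 8 edges of H are present in G. Then P[X_H = 1] = p^{8} = (1/16)^{8} = 1/4294967296.
By linearity of expectation: E[X] = Σ_H E[X_H] = 2027025 · p^{8} = 2027025 · 1/4294967296 = 2027025/4294967296.
Numerically: E[X] ≈ 0.000472.

E[X] = 2027025 · (1/16)^{8} = 2027025/4294967296 ≈ 0.000472.


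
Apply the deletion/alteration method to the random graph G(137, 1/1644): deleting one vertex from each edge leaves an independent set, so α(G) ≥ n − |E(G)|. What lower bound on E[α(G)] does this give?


E[|E(G)|] = C(137, 2)·p = 9316 · (1/1644) = 17/3.
E[α(G)] ≥ n − E[|E(G)|] = 137 − 17/3 = 394/3.
Numerically: ≈ 131.33333.
(This is only a lower bound; the true E[α(G)] may be larger.)

E[α(G)] ≥ 394/3 ≈ 131.33333.


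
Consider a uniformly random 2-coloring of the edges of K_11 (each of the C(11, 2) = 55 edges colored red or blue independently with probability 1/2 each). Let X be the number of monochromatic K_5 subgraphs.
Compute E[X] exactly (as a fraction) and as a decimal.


Let X = Σ_S X_S over the C(11, 5) = 462 subsets S of size 5, where X_S = 1 if the K_5 on S is monochromatic.
For a fixed S, the K_5 on S has C(5, 2) = 10 edges. P[all 10 edges red] = (1/2)^10, and likewise for blue, so P[monochromatic] = 2·(1/2)^10 = 2^{1 − 10} = 1/512.
By linearity: E[X] = C(11, 5) · 2^{1 − 10} = 462 · 1/512 = 231/256.
Numerically: E[X] ≈ 0.902.

E[X] = C(11,5)·2^(1−C(5,2)) = 231/256 ≈ 0.902.


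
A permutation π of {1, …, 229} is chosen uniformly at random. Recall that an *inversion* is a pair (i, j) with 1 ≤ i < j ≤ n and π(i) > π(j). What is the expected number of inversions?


Write X = Σ X_I over the C(229, 2) = 26106 pairs i < j, with X_I the indicator of one inversion.
There are 26106 indicators.
For each fixed pair i < j, the values π(i) and π(j) are two distinct elements of {1, …, 229} in uniformly random order; by symmetry P[π(i) > π(j)] = 1/2.
By linearity: E[X] = 26106 · (1/2) = C(229, 2) · (1/2) = 26106/2 = 13053 ≈ 13053.00000.

E[X] = 13053 = 13053.00000.


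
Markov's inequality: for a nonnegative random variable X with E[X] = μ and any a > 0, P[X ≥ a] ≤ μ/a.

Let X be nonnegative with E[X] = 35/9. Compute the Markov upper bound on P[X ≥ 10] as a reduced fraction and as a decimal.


μ = E[X] = 35/9, a = 10.
Markov: P[X ≥ 10] ≤ μ/a = (35/9)/10 = 7/18.
Numerically: ≈ 0.389.
(Since a = 10 > μ = 3.889, the bound 7/18 is < 1 and informative.)

P[X ≥ 10] ≤ 7/18 ≈ 0.389.


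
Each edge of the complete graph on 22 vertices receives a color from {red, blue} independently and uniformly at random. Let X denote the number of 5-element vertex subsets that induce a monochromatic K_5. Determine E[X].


Let X = Σ_S X_S over the C(22, 5) = 26334 subsets S of size 5, where X_S = 1 if the K_5 on S is monochromatic.
For a fixed S, the K_5 on S has C(5, 2) = 10 edges. P[all 10 edges red] = (1/2)^10, and likewise for blue, so P[monochromatic] = 2·(1/2)^10 = 2^{1 − 10} = 1/512.
Summing: E[X] = C(22, 5) · 2^{1 − 10} = 26334 · 1/512 = 13167/256.
Numerically: E[X] ≈ 51.4336.

E[X] = C(22,5)·2^(1−C(5,2)) = 13167/256 ≈ 51.4336.


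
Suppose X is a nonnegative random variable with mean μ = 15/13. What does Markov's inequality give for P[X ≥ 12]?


μ = E[X] = 15/13, a = 12.
Markov: P[X ≥ 12] ≤ μ/a = (15/13)/12 = 5/52.
Numerically: ≈ 0.0962.
(Since a = 12 > μ = 1.1538, the bound 5/52 is < 1 and informative.)

P[X ≥ 12] ≤ 5/52 ≈ 0.0962.


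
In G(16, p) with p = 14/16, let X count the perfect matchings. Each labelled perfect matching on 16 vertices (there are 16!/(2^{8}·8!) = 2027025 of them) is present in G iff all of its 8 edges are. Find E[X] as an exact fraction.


K_16 has 16!/(2^{8}·8!) = 2027025 labelled perfect matchings.
For each such perfect matching H, let X_H = 1 if all 8 edges of H are present in G. Then P[X_H = 1] = p^{8} = (7/8)^{8} = 5764801/16777216.
By linearity of expectation: E[X] = Σ_H E[X_H] = 2027025 · p^{8} = 2027025 · 5764801/16777216 = 11685395747025/16777216.
Numerically: E[X] ≈ 6.965e+05.

E[X] = 2027025 · (7/8)^{8} = 11685395747025/16777216 ≈ 6.965e+05.


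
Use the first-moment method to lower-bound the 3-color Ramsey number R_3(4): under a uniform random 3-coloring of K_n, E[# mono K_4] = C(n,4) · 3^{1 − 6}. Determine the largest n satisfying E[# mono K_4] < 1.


We need C(n, 4) · 3^{1 − 6} < 1, i.e. C(n, 4) < 3^{6 − 1} = 243.
Check values of n near the boundary:
  n = 8: C(8, 4) = 70; 70 < 243? YES
  n = 9: C(9, 4) = 126; 126 < 243? YES
  n = 10: C(10, 4) = 210; 210 < 243? YES
  n = 11: C(11, 4) = 330; 330 < 243? NO
  n = 12: C(12, 4) = 495; 495 < 243? NO
The largest n with C(n, 4) < 243 is n = 10 (where E[X] = 70/81 ≈ 0.8642). Hence R_3(4) > 10, i.e. R_3(4) ≥ 11.

Largest n = 10; hence R_3(4) > 10.


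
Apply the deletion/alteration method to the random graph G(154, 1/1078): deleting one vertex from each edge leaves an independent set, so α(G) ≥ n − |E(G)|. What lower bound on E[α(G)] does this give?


E[|E(G)|] = C(154, 2)·p = 11781 · (1/1078) = 153/14.
E[α(G)] ≥ n − E[|E(G)|] = 154 − 153/14 = 2003/14.
Numerically: ≈ 143.0714.
(This is only a lower bound; the true E[α(G)] may be larger.)

E[α(G)] ≥ 2003/14 ≈ 143.0714.


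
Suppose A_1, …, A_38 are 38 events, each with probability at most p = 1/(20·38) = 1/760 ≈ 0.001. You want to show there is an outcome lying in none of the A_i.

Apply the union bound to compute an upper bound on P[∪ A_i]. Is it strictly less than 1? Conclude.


Union bound: P[∪_{i=1}^{38} A_i] ≤ Σ_i P[A_i] ≤ 38·p = 38·(1/760) = 1/20.
Numerically: 1/20 ≈ 0.050.
Is 1/20 < 1? YES.
Since P[∪ A_i] ≤ 1/20 < 1, the complement has P[∩ A_i^c] ≥ 1 − 1/20 = 19/20 > 0, so some outcome avoids every A_i.

38·p = 1/20 ≈ 0.050; existence CERTIFIED by the union bound.


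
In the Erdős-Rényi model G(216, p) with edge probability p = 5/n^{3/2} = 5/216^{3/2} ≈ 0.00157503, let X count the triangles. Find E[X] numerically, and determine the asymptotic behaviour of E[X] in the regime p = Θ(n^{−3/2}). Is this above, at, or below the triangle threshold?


Number of potential triangles: C(216, 3) = 1656360.
Each occurs with probability p³ ≈ (0.00157503)³ ≈ 3.90722241e-09.
By linearity: E[X] = C(216, 3)·p³ ≈ 1656360 · 3.90722241e-09 ≈ 0.006472.
Since α = 3/2 > 1, p = c/n^{3/2} = o(1/n) is below the triangle threshold p ~ 1/n. Asymptotically E[X] ~ (c³/6)·n^{3(1−α)} = (5³/6)·n^{-1.5} → 0, so by Markov's inequality G has no triangles w.h.p.

E[X] ≈ 0.006472; in regime p = Θ(1/n^{3/2}) E[X] tends to 0 (below the triangle threshold p ~ 1/n).


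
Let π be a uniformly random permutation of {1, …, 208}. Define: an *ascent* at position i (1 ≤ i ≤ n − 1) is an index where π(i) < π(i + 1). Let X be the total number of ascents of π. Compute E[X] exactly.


Write X = Σ X_I over i = 1, …, 207, with X_I the indicator of one ascent.
There are 207 indicators.
For each fixed i, the pair (π(i), π(i+1)) is a uniformly random ordered pair of distinct values from {1, …, 208}; by symmetry P[π(i) < π(i+1)] = 1/2.
By linearity: E[X] = 207 · (1/2) = (208 − 1) · (1/2) = 207/2 ≈ 103.500000.

E[X] = 207/2 = 103.500000.


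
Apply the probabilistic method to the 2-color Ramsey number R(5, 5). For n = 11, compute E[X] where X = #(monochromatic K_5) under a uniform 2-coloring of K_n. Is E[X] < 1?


E[X] = C(11, 5) · 2^{1 − 10} = 462 · 2^{−9} = 462/512.
As a reduced fraction: E[X] = 231/256 ≈ 0.902.
Is E[X] < 1? YES.
Since E[X] < 1, there exists a 2-coloring of K_{11} with no monochromatic K_5; hence R(5, 5) > 11.

E[X] = 231/256 ≈ 0.902; E[X] < 1, so R(5, 5) > 11.


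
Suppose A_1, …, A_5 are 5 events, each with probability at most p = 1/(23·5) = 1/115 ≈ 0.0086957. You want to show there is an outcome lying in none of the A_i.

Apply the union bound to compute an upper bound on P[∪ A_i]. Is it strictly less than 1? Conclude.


Union bound: P[∪_{i=1}^{5} A_i] ≤ Σ_i P[A_i] ≤ 5·p = 5·(1/115) = 1/23.
Numerically: 1/23 ≈ 0.0434783.
Is 1/23 < 1? YES.
Since P[∪ A_i] ≤ 1/23 < 1, the complement has P[∩ A_i^c] ≥ 1 − 1/23 = 22/23 > 0, so some outcome avoids every A_i.

5·p = 1/23 ≈ 0.0434783; existence CERTIFIED by the union bound.


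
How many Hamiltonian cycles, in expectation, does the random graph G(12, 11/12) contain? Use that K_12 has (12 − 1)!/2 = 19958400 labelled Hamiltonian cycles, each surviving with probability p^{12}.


K_12 has (12 − 1)!/2 = 19958400 labelled Hamiltonian cycles.
For each such Hamiltonian cycle H, let X_H = 1 if all 12 edges of H are present in G. Then P[X_H = 1] = p^{12} = (11/12)^{12} = 3138428376721/8916100448256.
By linearity of expectation: E[X] = Σ_H E[X_H] = 19958400 · p^{12} = 19958400 · 3138428376721/8916100448256 = 6041474625187925/859963392.
Numerically: E[X] ≈ 7.025e+06.

E[X] = 19958400 · (11/12)^{12} = 6041474625187925/859963392 ≈ 7.025e+06.
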